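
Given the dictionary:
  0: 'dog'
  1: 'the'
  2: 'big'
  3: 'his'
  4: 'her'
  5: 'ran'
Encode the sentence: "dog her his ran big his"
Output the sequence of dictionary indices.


Look up each word in the dictionary:
  'dog' -> 0
  'her' -> 4
  'his' -> 3
  'ran' -> 5
  'big' -> 2
  'his' -> 3

Encoded: [0, 4, 3, 5, 2, 3]


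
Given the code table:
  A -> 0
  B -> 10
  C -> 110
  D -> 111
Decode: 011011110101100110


Decoding:
0 -> A
110 -> C
111 -> D
10 -> B
10 -> B
110 -> C
0 -> A
110 -> C


Result: ACDBBCAC


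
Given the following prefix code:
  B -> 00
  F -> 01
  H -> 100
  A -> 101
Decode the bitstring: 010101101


Decoding step by step:
Bits 01 -> F
Bits 01 -> F
Bits 01 -> F
Bits 101 -> A


Decoded message: FFFA


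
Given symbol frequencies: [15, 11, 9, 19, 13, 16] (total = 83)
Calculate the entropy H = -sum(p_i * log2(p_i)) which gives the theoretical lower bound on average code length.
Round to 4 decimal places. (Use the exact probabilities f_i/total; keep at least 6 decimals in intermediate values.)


Per-symbol terms -p_i * log2(p_i) with p_i = f_i/83:
  p = 15/83 = 0.180723: log2(p) = -2.468149, -p*log2(p) = 0.446051
  p = 11/83 = 0.132530: log2(p) = -2.915608, -p*log2(p) = 0.386406
  p = 9/83 = 0.108434: log2(p) = -3.205114, -p*log2(p) = 0.347543
  p = 19/83 = 0.228916: log2(p) = -2.127112, -p*log2(p) = 0.486929
  p = 13/83 = 0.156627: log2(p) = -2.674600, -p*log2(p) = 0.418913
  p = 16/83 = 0.192771: log2(p) = -2.375039, -p*log2(p) = 0.457839
H = 0.446051 + 0.386406 + 0.347543 + 0.486929 + 0.418913 + 0.457839 = 2.543681

H = 2.5437 bits/symbol


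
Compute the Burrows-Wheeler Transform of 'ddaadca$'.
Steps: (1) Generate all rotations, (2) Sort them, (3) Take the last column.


Rotations (sorted):
  0: $ddaadca -> last char: a
  1: a$ddaadc -> last char: c
  2: aadca$dd -> last char: d
  3: adca$dda -> last char: a
  4: ca$ddaad -> last char: d
  5: daadca$d -> last char: d
  6: dca$ddaa -> last char: a
  7: ddaadca$ -> last char: $


BWT = acdadda$


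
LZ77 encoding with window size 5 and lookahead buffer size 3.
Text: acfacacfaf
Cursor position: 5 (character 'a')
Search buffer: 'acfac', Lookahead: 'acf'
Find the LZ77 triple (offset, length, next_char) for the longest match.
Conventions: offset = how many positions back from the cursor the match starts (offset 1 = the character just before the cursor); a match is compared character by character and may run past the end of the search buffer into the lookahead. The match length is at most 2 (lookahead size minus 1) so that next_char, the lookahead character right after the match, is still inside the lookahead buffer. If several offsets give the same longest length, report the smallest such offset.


Try each offset into the search buffer:
  offset=1 (pos 4, char 'c'): match length 0
  offset=2 (pos 3, char 'a'): match length 2
  offset=3 (pos 2, char 'f'): match length 0
  offset=4 (pos 1, char 'c'): match length 0
  offset=5 (pos 0, char 'a'): match length 2
Longest match has length 2, found at offsets 2, 5; take the smallest, offset 2.
next_char = character at position 5 + 2 = 7 -> 'f'

Best match: offset=2, length=2 (matching 'ac' starting at position 3)
LZ77 triple: (2, 2, 'f')


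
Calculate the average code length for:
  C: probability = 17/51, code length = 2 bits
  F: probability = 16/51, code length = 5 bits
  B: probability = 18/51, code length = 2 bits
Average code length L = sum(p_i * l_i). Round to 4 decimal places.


Weighted contributions p_i * l_i:
  C: (17/51) * 2 = 34/51
  F: (16/51) * 5 = 80/51
  B: (18/51) * 2 = 36/51
Sum = (34 + 80 + 36)/51 = 150/51

L = 150/51 = 2.9412 bits/symbol


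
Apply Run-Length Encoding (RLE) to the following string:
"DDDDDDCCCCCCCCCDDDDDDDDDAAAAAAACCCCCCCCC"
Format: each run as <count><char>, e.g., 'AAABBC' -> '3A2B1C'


Scanning runs left to right:
  i=0: run of 'D' x 6 -> '6D'
  i=6: run of 'C' x 9 -> '9C'
  i=15: run of 'D' x 9 -> '9D'
  i=24: run of 'A' x 7 -> '7A'
  i=31: run of 'C' x 9 -> '9C'

RLE = 6D9C9D7A9C


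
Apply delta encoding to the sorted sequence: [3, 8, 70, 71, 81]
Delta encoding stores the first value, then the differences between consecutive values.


First value: 3
Deltas:
  8 - 3 = 5
  70 - 8 = 62
  71 - 70 = 1
  81 - 71 = 10


Delta encoded: [3, 5, 62, 1, 10]


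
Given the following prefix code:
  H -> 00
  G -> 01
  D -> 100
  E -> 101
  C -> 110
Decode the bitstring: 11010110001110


Decoding step by step:
Bits 110 -> C
Bits 101 -> E
Bits 100 -> D
Bits 01 -> G
Bits 110 -> C


Decoded message: CEDGC


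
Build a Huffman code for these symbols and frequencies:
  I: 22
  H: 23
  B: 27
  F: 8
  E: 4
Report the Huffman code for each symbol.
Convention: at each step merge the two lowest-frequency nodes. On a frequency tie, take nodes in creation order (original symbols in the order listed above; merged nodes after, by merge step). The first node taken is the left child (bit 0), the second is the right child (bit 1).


Huffman tree construction:
Step 1: Merge E(4) + F(8) = 12
Step 2: Merge (E+F)(12) + I(22) = 34
Step 3: Merge H(23) + B(27) = 50
Step 4: Merge ((E+F)+I)(34) + (H+B)(50) = 84
Read each symbol's code off the tree from the root (left child = 0, right child = 1).

Codes:
  I: 01 (length 2)
  H: 10 (length 2)
  B: 11 (length 2)
  F: 001 (length 3)
  E: 000 (length 3)
Average code length: 180/84 = 2.1429 bits/symbol


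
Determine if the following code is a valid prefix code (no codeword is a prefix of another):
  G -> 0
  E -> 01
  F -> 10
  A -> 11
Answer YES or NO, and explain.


Checking each pair (does one codeword prefix another?):
  G='0' vs E='01': prefix -- VIOLATION

NO -- this is NOT a valid prefix code. G (0) is a prefix of E (01).


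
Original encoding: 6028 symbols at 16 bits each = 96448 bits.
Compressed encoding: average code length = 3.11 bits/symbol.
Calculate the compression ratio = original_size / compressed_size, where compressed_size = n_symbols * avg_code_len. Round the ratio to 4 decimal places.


original_size = n_symbols * orig_bits = 6028 * 16 = 96448 bits
compressed_size = n_symbols * avg_code_len = 6028 * 3.11 = 18747.08 bits
ratio = original_size / compressed_size = 96448 / 18747.08 = 5.1447

Compression ratio = 5.1447


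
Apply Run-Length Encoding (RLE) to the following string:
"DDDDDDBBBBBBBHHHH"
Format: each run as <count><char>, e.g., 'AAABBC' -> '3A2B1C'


Scanning runs left to right:
  i=0: run of 'D' x 6 -> '6D'
  i=6: run of 'B' x 7 -> '7B'
  i=13: run of 'H' x 4 -> '4H'

RLE = 6D7B4H


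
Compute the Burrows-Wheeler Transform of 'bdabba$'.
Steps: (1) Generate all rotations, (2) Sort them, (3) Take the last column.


Rotations (sorted):
  0: $bdabba -> last char: a
  1: a$bdabb -> last char: b
  2: abba$bd -> last char: d
  3: ba$bdab -> last char: b
  4: bba$bda -> last char: a
  5: bdabba$ -> last char: $
  6: dabba$b -> last char: b


BWT = abdba$b


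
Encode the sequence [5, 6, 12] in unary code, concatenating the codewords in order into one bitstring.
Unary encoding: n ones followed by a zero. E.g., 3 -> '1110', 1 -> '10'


Encode each number as n ones followed by a terminating 0:
  5 -> 111110 (6 bits)
  6 -> 1111110 (7 bits)
  12 -> 1111111111110 (13 bits)
Total length = 6 + 7 + 13 = 26 bits.

Unary([5, 6, 12]) = 11111011111101111111111110 (26 bits)


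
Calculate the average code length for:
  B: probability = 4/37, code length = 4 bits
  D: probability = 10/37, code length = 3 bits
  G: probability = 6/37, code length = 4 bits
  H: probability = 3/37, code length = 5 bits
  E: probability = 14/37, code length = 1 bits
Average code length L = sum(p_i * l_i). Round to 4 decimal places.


Weighted contributions p_i * l_i:
  B: (4/37) * 4 = 16/37
  D: (10/37) * 3 = 30/37
  G: (6/37) * 4 = 24/37
  H: (3/37) * 5 = 15/37
  E: (14/37) * 1 = 14/37
Sum = (16 + 30 + 24 + 15 + 14)/37 = 99/37

L = 99/37 = 2.6757 bits/symbol


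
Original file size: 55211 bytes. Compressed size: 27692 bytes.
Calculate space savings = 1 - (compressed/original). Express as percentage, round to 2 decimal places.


ratio = compressed/original = 27692/55211 = 0.501567
savings = 1 - ratio = 1 - 0.501567 = 0.498433
as a percentage: 0.498433 * 100 = 49.84%

Space savings = 1 - 27692/55211 = 49.84%


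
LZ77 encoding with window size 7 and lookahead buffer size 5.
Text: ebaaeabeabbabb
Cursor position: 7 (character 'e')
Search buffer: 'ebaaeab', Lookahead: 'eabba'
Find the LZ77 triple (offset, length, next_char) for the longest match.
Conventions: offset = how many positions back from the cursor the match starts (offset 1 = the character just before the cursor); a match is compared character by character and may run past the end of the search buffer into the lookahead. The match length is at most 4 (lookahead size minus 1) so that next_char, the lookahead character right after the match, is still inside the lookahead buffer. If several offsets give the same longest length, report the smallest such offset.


Try each offset into the search buffer:
  offset=1 (pos 6, char 'b'): match length 0
  offset=2 (pos 5, char 'a'): match length 0
  offset=3 (pos 4, char 'e'): match length 3
  offset=4 (pos 3, char 'a'): match length 0
  offset=5 (pos 2, char 'a'): match length 0
  offset=6 (pos 1, char 'b'): match length 0
  offset=7 (pos 0, char 'e'): match length 1
Longest match has length 3 at offset 3.
next_char = character at position 7 + 3 = 10 -> 'b'

Best match: offset=3, length=3 (matching 'eab' starting at position 4)
LZ77 triple: (3, 3, 'b')


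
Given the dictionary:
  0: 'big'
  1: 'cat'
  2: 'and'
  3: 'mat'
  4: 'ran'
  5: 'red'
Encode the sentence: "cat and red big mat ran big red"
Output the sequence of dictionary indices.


Look up each word in the dictionary:
  'cat' -> 1
  'and' -> 2
  'red' -> 5
  'big' -> 0
  'mat' -> 3
  'ran' -> 4
  'big' -> 0
  'red' -> 5

Encoded: [1, 2, 5, 0, 3, 4, 0, 5]


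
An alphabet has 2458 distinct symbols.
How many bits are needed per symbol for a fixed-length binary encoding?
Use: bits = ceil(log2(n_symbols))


log2(2458) = 11.2633
Bracket: 2^11 = 2048 < 2458 <= 2^12 = 4096
So ceil(log2(2458)) = 12

bits = ceil(log2(2458)) = ceil(11.2633) = 12 bits


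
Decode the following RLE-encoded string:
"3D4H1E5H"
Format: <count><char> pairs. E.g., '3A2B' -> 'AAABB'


Expanding each <count><char> pair:
  3D -> 'DDD'
  4H -> 'HHHH'
  1E -> 'E'
  5H -> 'HHHHH'

Decoded = DDDHHHHEHHHHH


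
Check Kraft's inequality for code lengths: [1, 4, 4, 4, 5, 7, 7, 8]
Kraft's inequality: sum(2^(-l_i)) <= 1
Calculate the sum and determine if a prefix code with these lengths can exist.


Sum = 2^(-1) + 2^(-4) + 2^(-4) + 2^(-4) + 2^(-5) + 2^(-7) + 2^(-7) + 2^(-8)
    = 0.5 + 0.0625 + 0.0625 + 0.0625 + 0.03125 + 0.0078125 + 0.0078125 + 0.00390625
    = 189/256 = 0.73828125
Since 0.73828125 <= 1, Kraft's inequality IS satisfied.
A prefix code with these lengths CAN exist.

Kraft sum = 0.73828125. Satisfied.


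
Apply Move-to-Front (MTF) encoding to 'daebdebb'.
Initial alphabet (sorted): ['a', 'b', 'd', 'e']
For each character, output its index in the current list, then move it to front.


MTF encoding:
'd': index 2 in ['a', 'b', 'd', 'e'] -> ['d', 'a', 'b', 'e']
'a': index 1 in ['d', 'a', 'b', 'e'] -> ['a', 'd', 'b', 'e']
'e': index 3 in ['a', 'd', 'b', 'e'] -> ['e', 'a', 'd', 'b']
'b': index 3 in ['e', 'a', 'd', 'b'] -> ['b', 'e', 'a', 'd']
'd': index 3 in ['b', 'e', 'a', 'd'] -> ['d', 'b', 'e', 'a']
'e': index 2 in ['d', 'b', 'e', 'a'] -> ['e', 'd', 'b', 'a']
'b': index 2 in ['e', 'd', 'b', 'a'] -> ['b', 'e', 'd', 'a']
'b': index 0 in ['b', 'e', 'd', 'a'] -> ['b', 'e', 'd', 'a']


Output: [2, 1, 3, 3, 3, 2, 2, 0]


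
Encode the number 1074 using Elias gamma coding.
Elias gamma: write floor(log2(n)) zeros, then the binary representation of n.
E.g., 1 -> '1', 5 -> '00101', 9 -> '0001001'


num_bits = floor(log2(1074)) + 1 = 11
leading_zeros = num_bits - 1 = 10
binary(1074) = 10000110010

Elias gamma(1074) = '0000000000' + '10000110010' = 000000000010000110010 (21 bits)


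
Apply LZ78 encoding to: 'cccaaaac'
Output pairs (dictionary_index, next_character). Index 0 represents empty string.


LZ78 encoding steps:
Dictionary: {0: ''}
Step 1: w='' (idx 0), next='c' -> output (0, 'c'), add 'c' as idx 1
Step 2: w='c' (idx 1), next='c' -> output (1, 'c'), add 'cc' as idx 2
Step 3: w='' (idx 0), next='a' -> output (0, 'a'), add 'a' as idx 3
Step 4: w='a' (idx 3), next='a' -> output (3, 'a'), add 'aa' as idx 4
Step 5: w='a' (idx 3), next='c' -> output (3, 'c'), add 'ac' as idx 5


Encoded: [(0, 'c'), (1, 'c'), (0, 'a'), (3, 'a'), (3, 'c')]


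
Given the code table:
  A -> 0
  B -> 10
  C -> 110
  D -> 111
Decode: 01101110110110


Decoding:
0 -> A
110 -> C
111 -> D
0 -> A
110 -> C
110 -> C


Result: ACDACC


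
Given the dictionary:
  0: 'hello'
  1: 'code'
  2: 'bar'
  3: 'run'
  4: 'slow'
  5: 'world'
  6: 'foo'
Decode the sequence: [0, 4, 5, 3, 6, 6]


Look up each index in the dictionary:
  0 -> 'hello'
  4 -> 'slow'
  5 -> 'world'
  3 -> 'run'
  6 -> 'foo'
  6 -> 'foo'

Decoded: "hello slow world run foo foo"


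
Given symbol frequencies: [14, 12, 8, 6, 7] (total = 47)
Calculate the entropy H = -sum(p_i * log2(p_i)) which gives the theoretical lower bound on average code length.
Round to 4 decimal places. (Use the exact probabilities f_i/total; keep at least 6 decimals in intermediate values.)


Per-symbol terms -p_i * log2(p_i) with p_i = f_i/47:
  p = 14/47 = 0.297872: log2(p) = -1.747234, -p*log2(p) = 0.520453
  p = 12/47 = 0.255319: log2(p) = -1.969626, -p*log2(p) = 0.502883
  p = 8/47 = 0.170213: log2(p) = -2.554589, -p*log2(p) = 0.434824
  p = 6/47 = 0.127660: log2(p) = -2.969626, -p*log2(p) = 0.379101
  p = 7/47 = 0.148936: log2(p) = -2.747234, -p*log2(p) = 0.409163
H = 0.520453 + 0.502883 + 0.434824 + 0.379101 + 0.409163 = 2.246424

H = 2.2464 bits/symbol


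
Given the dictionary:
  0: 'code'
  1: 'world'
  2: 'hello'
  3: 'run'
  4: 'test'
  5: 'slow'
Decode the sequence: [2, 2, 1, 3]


Look up each index in the dictionary:
  2 -> 'hello'
  2 -> 'hello'
  1 -> 'world'
  3 -> 'run'

Decoded: "hello hello world run"


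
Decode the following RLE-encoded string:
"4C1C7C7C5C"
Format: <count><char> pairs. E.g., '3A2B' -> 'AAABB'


Expanding each <count><char> pair:
  4C -> 'CCCC'
  1C -> 'C'
  7C -> 'CCCCCCC'
  7C -> 'CCCCCCC'
  5C -> 'CCCCC'

Decoded = CCCCCCCCCCCCCCCCCCCCCCCC


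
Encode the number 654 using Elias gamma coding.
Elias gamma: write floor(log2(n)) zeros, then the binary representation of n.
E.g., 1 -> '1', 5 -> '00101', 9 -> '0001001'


num_bits = floor(log2(654)) + 1 = 10
leading_zeros = num_bits - 1 = 9
binary(654) = 1010001110

Elias gamma(654) = '000000000' + '1010001110' = 0000000001010001110 (19 bits)


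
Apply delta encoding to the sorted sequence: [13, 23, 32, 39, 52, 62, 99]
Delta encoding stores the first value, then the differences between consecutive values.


First value: 13
Deltas:
  23 - 13 = 10
  32 - 23 = 9
  39 - 32 = 7
  52 - 39 = 13
  62 - 52 = 10
  99 - 62 = 37


Delta encoded: [13, 10, 9, 7, 13, 10, 37]


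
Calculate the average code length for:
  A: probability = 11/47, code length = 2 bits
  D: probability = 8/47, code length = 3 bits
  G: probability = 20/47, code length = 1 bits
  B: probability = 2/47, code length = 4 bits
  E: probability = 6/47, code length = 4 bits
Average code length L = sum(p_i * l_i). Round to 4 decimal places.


Weighted contributions p_i * l_i:
  A: (11/47) * 2 = 22/47
  D: (8/47) * 3 = 24/47
  G: (20/47) * 1 = 20/47
  B: (2/47) * 4 = 8/47
  E: (6/47) * 4 = 24/47
Sum = (22 + 24 + 20 + 8 + 24)/47 = 98/47

L = 98/47 = 2.0851 bits/symbol


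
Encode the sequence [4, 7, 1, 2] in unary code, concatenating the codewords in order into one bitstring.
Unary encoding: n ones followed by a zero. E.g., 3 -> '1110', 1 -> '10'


Encode each number as n ones followed by a terminating 0:
  4 -> 11110 (5 bits)
  7 -> 11111110 (8 bits)
  1 -> 10 (2 bits)
  2 -> 110 (3 bits)
Total length = 5 + 8 + 2 + 3 = 18 bits.

Unary([4, 7, 1, 2]) = 111101111111010110 (18 bits)


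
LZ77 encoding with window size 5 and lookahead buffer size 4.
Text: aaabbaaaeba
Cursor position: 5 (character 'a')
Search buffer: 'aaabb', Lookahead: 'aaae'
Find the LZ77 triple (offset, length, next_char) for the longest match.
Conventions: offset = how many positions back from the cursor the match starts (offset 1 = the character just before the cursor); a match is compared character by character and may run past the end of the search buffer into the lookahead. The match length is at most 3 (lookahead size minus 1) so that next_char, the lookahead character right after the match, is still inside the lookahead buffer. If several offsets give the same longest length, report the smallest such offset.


Try each offset into the search buffer:
  offset=1 (pos 4, char 'b'): match length 0
  offset=2 (pos 3, char 'b'): match length 0
  offset=3 (pos 2, char 'a'): match length 1
  offset=4 (pos 1, char 'a'): match length 2
  offset=5 (pos 0, char 'a'): match length 3
Longest match has length 3 at offset 5.
next_char = character at position 5 + 3 = 8 -> 'e'

Best match: offset=5, length=3 (matching 'aaa' starting at position 0)
LZ77 triple: (5, 3, 'e')


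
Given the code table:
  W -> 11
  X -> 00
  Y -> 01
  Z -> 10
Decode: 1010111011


Decoding:
10 -> Z
10 -> Z
11 -> W
10 -> Z
11 -> W


Result: ZZWZW


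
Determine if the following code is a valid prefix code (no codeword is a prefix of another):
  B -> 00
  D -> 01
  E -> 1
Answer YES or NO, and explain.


Checking each pair (does one codeword prefix another?):
  B='00' vs D='01': no prefix
  B='00' vs E='1': no prefix
  D='01' vs B='00': no prefix
  D='01' vs E='1': no prefix
  E='1' vs B='00': no prefix
  E='1' vs D='01': no prefix
No violation found over all pairs.

YES -- this is a valid prefix code. No codeword is a prefix of any other codeword.


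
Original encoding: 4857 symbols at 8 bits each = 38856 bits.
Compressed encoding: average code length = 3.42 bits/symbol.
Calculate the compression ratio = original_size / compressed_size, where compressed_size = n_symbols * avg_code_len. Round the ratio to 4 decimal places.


original_size = n_symbols * orig_bits = 4857 * 8 = 38856 bits
compressed_size = n_symbols * avg_code_len = 4857 * 3.42 = 16610.94 bits
ratio = original_size / compressed_size = 38856 / 16610.94 = 2.3392

Compression ratio = 2.3392


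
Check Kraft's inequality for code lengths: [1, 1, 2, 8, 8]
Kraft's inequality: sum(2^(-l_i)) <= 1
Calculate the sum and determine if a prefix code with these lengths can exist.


Sum = 2^(-1) + 2^(-1) + 2^(-2) + 2^(-8) + 2^(-8)
    = 0.5 + 0.5 + 0.25 + 0.00390625 + 0.00390625
    = 322/256 = 1.2578125
Since 1.2578125 > 1, Kraft's inequality is NOT satisfied.
A prefix code with these lengths CANNOT exist.

Kraft sum = 1.2578125. Not satisfied.


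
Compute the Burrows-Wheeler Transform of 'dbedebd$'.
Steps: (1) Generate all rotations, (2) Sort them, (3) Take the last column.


Rotations (sorted):
  0: $dbedebd -> last char: d
  1: bd$dbede -> last char: e
  2: bedebd$d -> last char: d
  3: d$dbedeb -> last char: b
  4: dbedebd$ -> last char: $
  5: debd$dbe -> last char: e
  6: ebd$dbed -> last char: d
  7: edebd$db -> last char: b


BWT = dedb$edb


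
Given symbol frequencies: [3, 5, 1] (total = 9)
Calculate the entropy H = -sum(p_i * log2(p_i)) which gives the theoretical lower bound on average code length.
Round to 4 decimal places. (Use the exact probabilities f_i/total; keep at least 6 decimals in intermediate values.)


Per-symbol terms -p_i * log2(p_i) with p_i = f_i/9:
  p = 3/9 = 0.333333: log2(p) = -1.584963, -p*log2(p) = 0.528321
  p = 5/9 = 0.555556: log2(p) = -0.847997, -p*log2(p) = 0.471109
  p = 1/9 = 0.111111: log2(p) = -3.169925, -p*log2(p) = 0.352214
H = 0.528321 + 0.471109 + 0.352214 = 1.351644

H = 1.3516 bits/symbol


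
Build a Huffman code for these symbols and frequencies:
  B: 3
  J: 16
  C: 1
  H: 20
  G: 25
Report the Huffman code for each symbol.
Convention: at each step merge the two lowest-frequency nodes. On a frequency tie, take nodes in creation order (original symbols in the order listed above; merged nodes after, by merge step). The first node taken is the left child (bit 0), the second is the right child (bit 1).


Huffman tree construction:
Step 1: Merge C(1) + B(3) = 4
Step 2: Merge (C+B)(4) + J(16) = 20
Step 3: Merge H(20) + ((C+B)+J)(20) = 40
Step 4: Merge G(25) + (H+((C+B)+J))(40) = 65
Read each symbol's code off the tree from the root (left child = 0, right child = 1).

Codes:
  B: 1101 (length 4)
  J: 111 (length 3)
  C: 1100 (length 4)
  H: 10 (length 2)
  G: 0 (length 1)
Average code length: 129/65 = 1.9846 bits/symbol


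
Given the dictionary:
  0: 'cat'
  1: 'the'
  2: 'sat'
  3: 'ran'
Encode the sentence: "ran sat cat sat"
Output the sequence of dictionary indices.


Look up each word in the dictionary:
  'ran' -> 3
  'sat' -> 2
  'cat' -> 0
  'sat' -> 2

Encoded: [3, 2, 0, 2]


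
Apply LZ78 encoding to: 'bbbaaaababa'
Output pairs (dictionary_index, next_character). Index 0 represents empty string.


LZ78 encoding steps:
Dictionary: {0: ''}
Step 1: w='' (idx 0), next='b' -> output (0, 'b'), add 'b' as idx 1
Step 2: w='b' (idx 1), next='b' -> output (1, 'b'), add 'bb' as idx 2
Step 3: w='' (idx 0), next='a' -> output (0, 'a'), add 'a' as idx 3
Step 4: w='a' (idx 3), next='a' -> output (3, 'a'), add 'aa' as idx 4
Step 5: w='a' (idx 3), next='b' -> output (3, 'b'), add 'ab' as idx 5
Step 6: w='ab' (idx 5), next='a' -> output (5, 'a'), add 'aba' as idx 6


Encoded: [(0, 'b'), (1, 'b'), (0, 'a'), (3, 'a'), (3, 'b'), (5, 'a')]


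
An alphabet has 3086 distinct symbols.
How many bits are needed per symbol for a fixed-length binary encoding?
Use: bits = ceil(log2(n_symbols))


log2(3086) = 11.5915
Bracket: 2^11 = 2048 < 3086 <= 2^12 = 4096
So ceil(log2(3086)) = 12

bits = ceil(log2(3086)) = ceil(11.5915) = 12 bits


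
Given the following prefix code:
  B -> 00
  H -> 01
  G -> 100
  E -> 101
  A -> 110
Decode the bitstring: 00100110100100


Decoding step by step:
Bits 00 -> B
Bits 100 -> G
Bits 110 -> A
Bits 100 -> G
Bits 100 -> G


Decoded message: BGAGG


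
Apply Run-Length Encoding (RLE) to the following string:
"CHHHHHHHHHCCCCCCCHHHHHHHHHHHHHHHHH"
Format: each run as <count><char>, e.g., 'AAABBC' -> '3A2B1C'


Scanning runs left to right:
  i=0: run of 'C' x 1 -> '1C'
  i=1: run of 'H' x 9 -> '9H'
  i=10: run of 'C' x 7 -> '7C'
  i=17: run of 'H' x 17 -> '17H'

RLE = 1C9H7C17H


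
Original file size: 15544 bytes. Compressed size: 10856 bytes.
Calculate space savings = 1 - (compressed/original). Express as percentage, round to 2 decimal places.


ratio = compressed/original = 10856/15544 = 0.698405
savings = 1 - ratio = 1 - 0.698405 = 0.301595
as a percentage: 0.301595 * 100 = 30.16%

Space savings = 1 - 10856/15544 = 30.16%


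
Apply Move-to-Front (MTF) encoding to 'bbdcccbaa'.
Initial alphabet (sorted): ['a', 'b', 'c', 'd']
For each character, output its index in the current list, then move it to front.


MTF encoding:
'b': index 1 in ['a', 'b', 'c', 'd'] -> ['b', 'a', 'c', 'd']
'b': index 0 in ['b', 'a', 'c', 'd'] -> ['b', 'a', 'c', 'd']
'd': index 3 in ['b', 'a', 'c', 'd'] -> ['d', 'b', 'a', 'c']
'c': index 3 in ['d', 'b', 'a', 'c'] -> ['c', 'd', 'b', 'a']
'c': index 0 in ['c', 'd', 'b', 'a'] -> ['c', 'd', 'b', 'a']
'c': index 0 in ['c', 'd', 'b', 'a'] -> ['c', 'd', 'b', 'a']
'b': index 2 in ['c', 'd', 'b', 'a'] -> ['b', 'c', 'd', 'a']
'a': index 3 in ['b', 'c', 'd', 'a'] -> ['a', 'b', 'c', 'd']
'a': index 0 in ['a', 'b', 'c', 'd'] -> ['a', 'b', 'c', 'd']


Output: [1, 0, 3, 3, 0, 0, 2, 3, 0]


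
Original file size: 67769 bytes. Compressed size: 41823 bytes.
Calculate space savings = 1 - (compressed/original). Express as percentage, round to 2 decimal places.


ratio = compressed/original = 41823/67769 = 0.617141
savings = 1 - ratio = 1 - 0.617141 = 0.382859
as a percentage: 0.382859 * 100 = 38.29%

Space savings = 1 - 41823/67769 = 38.29%


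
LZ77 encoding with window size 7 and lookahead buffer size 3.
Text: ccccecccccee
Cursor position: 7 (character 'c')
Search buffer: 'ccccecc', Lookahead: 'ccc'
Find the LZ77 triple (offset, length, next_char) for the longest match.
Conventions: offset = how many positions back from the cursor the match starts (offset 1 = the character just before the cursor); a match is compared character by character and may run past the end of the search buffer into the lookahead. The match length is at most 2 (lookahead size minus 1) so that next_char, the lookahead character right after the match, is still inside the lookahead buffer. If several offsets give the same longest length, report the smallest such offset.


Try each offset into the search buffer:
  offset=1 (pos 6, char 'c'): match length 2
  offset=2 (pos 5, char 'c'): match length 2
  offset=3 (pos 4, char 'e'): match length 0
  offset=4 (pos 3, char 'c'): match length 1
  offset=5 (pos 2, char 'c'): match length 2
  offset=6 (pos 1, char 'c'): match length 2
  offset=7 (pos 0, char 'c'): match length 2
Longest match has length 2, found at offsets 1, 2, 5, 6, 7; take the smallest, offset 1.
next_char = character at position 7 + 2 = 9 -> 'c'

Best match: offset=1, length=2 (matching 'cc' starting at position 6)
LZ77 triple: (1, 2, 'c')


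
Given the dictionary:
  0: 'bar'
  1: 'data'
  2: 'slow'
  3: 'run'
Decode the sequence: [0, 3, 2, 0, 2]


Look up each index in the dictionary:
  0 -> 'bar'
  3 -> 'run'
  2 -> 'slow'
  0 -> 'bar'
  2 -> 'slow'

Decoded: "bar run slow bar slow"


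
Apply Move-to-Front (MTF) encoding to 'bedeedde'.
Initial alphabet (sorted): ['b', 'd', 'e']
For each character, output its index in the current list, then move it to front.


MTF encoding:
'b': index 0 in ['b', 'd', 'e'] -> ['b', 'd', 'e']
'e': index 2 in ['b', 'd', 'e'] -> ['e', 'b', 'd']
'd': index 2 in ['e', 'b', 'd'] -> ['d', 'e', 'b']
'e': index 1 in ['d', 'e', 'b'] -> ['e', 'd', 'b']
'e': index 0 in ['e', 'd', 'b'] -> ['e', 'd', 'b']
'd': index 1 in ['e', 'd', 'b'] -> ['d', 'e', 'b']
'd': index 0 in ['d', 'e', 'b'] -> ['d', 'e', 'b']
'e': index 1 in ['d', 'e', 'b'] -> ['e', 'd', 'b']


Output: [0, 2, 2, 1, 0, 1, 0, 1]


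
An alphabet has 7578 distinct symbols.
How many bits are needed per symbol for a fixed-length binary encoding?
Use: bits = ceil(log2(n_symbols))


log2(7578) = 12.8876
Bracket: 2^12 = 4096 < 7578 <= 2^13 = 8192
So ceil(log2(7578)) = 13

bits = ceil(log2(7578)) = ceil(12.8876) = 13 bits


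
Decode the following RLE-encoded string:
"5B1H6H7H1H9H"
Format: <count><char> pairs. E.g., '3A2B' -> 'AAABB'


Expanding each <count><char> pair:
  5B -> 'BBBBB'
  1H -> 'H'
  6H -> 'HHHHHH'
  7H -> 'HHHHHHH'
  1H -> 'H'
  9H -> 'HHHHHHHHH'

Decoded = BBBBBHHHHHHHHHHHHHHHHHHHHHHHH


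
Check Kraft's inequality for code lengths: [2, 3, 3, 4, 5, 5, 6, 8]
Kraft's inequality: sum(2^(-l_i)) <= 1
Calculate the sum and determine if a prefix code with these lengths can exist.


Sum = 2^(-2) + 2^(-3) + 2^(-3) + 2^(-4) + 2^(-5) + 2^(-5) + 2^(-6) + 2^(-8)
    = 0.25 + 0.125 + 0.125 + 0.0625 + 0.03125 + 0.03125 + 0.015625 + 0.00390625
    = 165/256 = 0.64453125
Since 0.64453125 <= 1, Kraft's inequality IS satisfied.
A prefix code with these lengths CAN exist.

Kraft sum = 0.64453125. Satisfied.


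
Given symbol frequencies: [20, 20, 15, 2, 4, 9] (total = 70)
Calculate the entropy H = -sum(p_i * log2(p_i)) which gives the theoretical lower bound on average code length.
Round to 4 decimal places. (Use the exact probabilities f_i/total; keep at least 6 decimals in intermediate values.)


Per-symbol terms -p_i * log2(p_i) with p_i = f_i/70:
  p = 20/70 = 0.285714: log2(p) = -1.807355, -p*log2(p) = 0.516387
  p = 20/70 = 0.285714: log2(p) = -1.807355, -p*log2(p) = 0.516387
  p = 15/70 = 0.214286: log2(p) = -2.222392, -p*log2(p) = 0.476227
  p = 2/70 = 0.028571: log2(p) = -5.129283, -p*log2(p) = 0.146551
  p = 4/70 = 0.057143: log2(p) = -4.129283, -p*log2(p) = 0.235959
  p = 9/70 = 0.128571: log2(p) = -2.959358, -p*log2(p) = 0.380489
H = 0.516387 + 0.516387 + 0.476227 + 0.146551 + 0.235959 + 0.380489 = 2.272000

H = 2.272 bits/symbol


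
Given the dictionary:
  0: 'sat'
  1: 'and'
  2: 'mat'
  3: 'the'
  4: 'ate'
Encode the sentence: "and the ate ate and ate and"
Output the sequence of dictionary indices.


Look up each word in the dictionary:
  'and' -> 1
  'the' -> 3
  'ate' -> 4
  'ate' -> 4
  'and' -> 1
  'ate' -> 4
  'and' -> 1

Encoded: [1, 3, 4, 4, 1, 4, 1]


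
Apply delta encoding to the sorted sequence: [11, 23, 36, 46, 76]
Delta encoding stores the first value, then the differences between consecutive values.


First value: 11
Deltas:
  23 - 11 = 12
  36 - 23 = 13
  46 - 36 = 10
  76 - 46 = 30


Delta encoded: [11, 12, 13, 10, 30]


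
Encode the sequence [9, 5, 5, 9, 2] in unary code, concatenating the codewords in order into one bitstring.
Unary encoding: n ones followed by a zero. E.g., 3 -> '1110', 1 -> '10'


Encode each number as n ones followed by a terminating 0:
  9 -> 1111111110 (10 bits)
  5 -> 111110 (6 bits)
  5 -> 111110 (6 bits)
  9 -> 1111111110 (10 bits)
  2 -> 110 (3 bits)
Total length = 10 + 6 + 6 + 10 + 3 = 35 bits.

Unary([9, 5, 5, 9, 2]) = 11111111101111101111101111111110110 (35 bits)


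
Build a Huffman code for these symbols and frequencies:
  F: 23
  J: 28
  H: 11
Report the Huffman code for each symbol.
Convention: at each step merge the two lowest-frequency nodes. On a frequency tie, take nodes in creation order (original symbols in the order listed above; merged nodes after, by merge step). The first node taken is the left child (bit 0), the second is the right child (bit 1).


Huffman tree construction:
Step 1: Merge H(11) + F(23) = 34
Step 2: Merge J(28) + (H+F)(34) = 62
Read each symbol's code off the tree from the root (left child = 0, right child = 1).

Codes:
  F: 11 (length 2)
  J: 0 (length 1)
  H: 10 (length 2)
Average code length: 96/62 = 1.5484 bits/symbol


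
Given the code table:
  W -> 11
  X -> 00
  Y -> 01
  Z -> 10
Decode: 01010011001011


Decoding:
01 -> Y
01 -> Y
00 -> X
11 -> W
00 -> X
10 -> Z
11 -> W


Result: YYXWXZW


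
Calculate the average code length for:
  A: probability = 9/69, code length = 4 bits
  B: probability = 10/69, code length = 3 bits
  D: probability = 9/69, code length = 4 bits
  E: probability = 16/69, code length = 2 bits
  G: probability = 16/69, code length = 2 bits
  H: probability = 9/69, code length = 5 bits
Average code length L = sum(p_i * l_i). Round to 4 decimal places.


Weighted contributions p_i * l_i:
  A: (9/69) * 4 = 36/69
  B: (10/69) * 3 = 30/69
  D: (9/69) * 4 = 36/69
  E: (16/69) * 2 = 32/69
  G: (16/69) * 2 = 32/69
  H: (9/69) * 5 = 45/69
Sum = (36 + 30 + 36 + 32 + 32 + 45)/69 = 211/69

L = 211/69 = 3.0580 bits/symbol


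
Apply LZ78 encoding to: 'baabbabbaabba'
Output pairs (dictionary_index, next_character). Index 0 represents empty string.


LZ78 encoding steps:
Dictionary: {0: ''}
Step 1: w='' (idx 0), next='b' -> output (0, 'b'), add 'b' as idx 1
Step 2: w='' (idx 0), next='a' -> output (0, 'a'), add 'a' as idx 2
Step 3: w='a' (idx 2), next='b' -> output (2, 'b'), add 'ab' as idx 3
Step 4: w='b' (idx 1), next='a' -> output (1, 'a'), add 'ba' as idx 4
Step 5: w='b' (idx 1), next='b' -> output (1, 'b'), add 'bb' as idx 5
Step 6: w='a' (idx 2), next='a' -> output (2, 'a'), add 'aa' as idx 6
Step 7: w='bb' (idx 5), next='a' -> output (5, 'a'), add 'bba' as idx 7


Encoded: [(0, 'b'), (0, 'a'), (2, 'b'), (1, 'a'), (1, 'b'), (2, 'a'), (5, 'a')]


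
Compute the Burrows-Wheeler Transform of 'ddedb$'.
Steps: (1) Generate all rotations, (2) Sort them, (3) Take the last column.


Rotations (sorted):
  0: $ddedb -> last char: b
  1: b$dded -> last char: d
  2: db$dde -> last char: e
  3: ddedb$ -> last char: $
  4: dedb$d -> last char: d
  5: edb$dd -> last char: d


BWT = bde$dd


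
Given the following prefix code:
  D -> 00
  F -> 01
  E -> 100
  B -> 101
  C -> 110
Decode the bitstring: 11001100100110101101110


Decoding step by step:
Bits 110 -> C
Bits 01 -> F
Bits 100 -> E
Bits 100 -> E
Bits 110 -> C
Bits 101 -> B
Bits 101 -> B
Bits 110 -> C


Decoded message: CFEECBBC


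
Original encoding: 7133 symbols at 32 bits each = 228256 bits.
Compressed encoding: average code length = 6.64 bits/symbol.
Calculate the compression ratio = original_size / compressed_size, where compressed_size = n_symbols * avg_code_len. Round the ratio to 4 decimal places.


original_size = n_symbols * orig_bits = 7133 * 32 = 228256 bits
compressed_size = n_symbols * avg_code_len = 7133 * 6.64 = 47363.12 bits
ratio = original_size / compressed_size = 228256 / 47363.12 = 4.8193

Compression ratio = 4.8193


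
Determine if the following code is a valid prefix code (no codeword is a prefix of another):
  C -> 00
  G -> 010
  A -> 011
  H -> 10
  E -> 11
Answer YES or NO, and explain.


Checking each pair (does one codeword prefix another?):
  C='00' vs G='010': no prefix
  C='00' vs A='011': no prefix
  C='00' vs H='10': no prefix
  C='00' vs E='11': no prefix
  G='010' vs C='00': no prefix
  G='010' vs A='011': no prefix
  G='010' vs H='10': no prefix
  G='010' vs E='11': no prefix
  A='011' vs C='00': no prefix
  A='011' vs G='010': no prefix
  A='011' vs H='10': no prefix
  A='011' vs E='11': no prefix
  H='10' vs C='00': no prefix
  H='10' vs G='010': no prefix
  H='10' vs A='011': no prefix
  H='10' vs E='11': no prefix
  E='11' vs C='00': no prefix
  E='11' vs G='010': no prefix
  E='11' vs A='011': no prefix
  E='11' vs H='10': no prefix
No violation found over all pairs.

YES -- this is a valid prefix code. No codeword is a prefix of any other codeword.


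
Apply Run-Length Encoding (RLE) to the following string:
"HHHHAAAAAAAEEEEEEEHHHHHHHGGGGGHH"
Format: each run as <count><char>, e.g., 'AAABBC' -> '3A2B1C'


Scanning runs left to right:
  i=0: run of 'H' x 4 -> '4H'
  i=4: run of 'A' x 7 -> '7A'
  i=11: run of 'E' x 7 -> '7E'
  i=18: run of 'H' x 7 -> '7H'
  i=25: run of 'G' x 5 -> '5G'
  i=30: run of 'H' x 2 -> '2H'

RLE = 4H7A7E7H5G2H


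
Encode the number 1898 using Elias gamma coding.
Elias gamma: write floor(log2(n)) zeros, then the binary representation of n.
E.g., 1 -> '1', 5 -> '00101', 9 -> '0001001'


num_bits = floor(log2(1898)) + 1 = 11
leading_zeros = num_bits - 1 = 10
binary(1898) = 11101101010

Elias gamma(1898) = '0000000000' + '11101101010' = 000000000011101101010 (21 bits)


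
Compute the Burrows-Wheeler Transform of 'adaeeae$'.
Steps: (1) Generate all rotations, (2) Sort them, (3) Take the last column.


Rotations (sorted):
  0: $adaeeae -> last char: e
  1: adaeeae$ -> last char: $
  2: ae$adaee -> last char: e
  3: aeeae$ad -> last char: d
  4: daeeae$a -> last char: a
  5: e$adaeea -> last char: a
  6: eae$adae -> last char: e
  7: eeae$ada -> last char: a


BWT = e$edaaea


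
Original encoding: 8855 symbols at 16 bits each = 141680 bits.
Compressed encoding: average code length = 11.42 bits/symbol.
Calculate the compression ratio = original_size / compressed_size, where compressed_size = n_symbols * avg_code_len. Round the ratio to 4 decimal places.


original_size = n_symbols * orig_bits = 8855 * 16 = 141680 bits
compressed_size = n_symbols * avg_code_len = 8855 * 11.42 = 101124.1 bits
ratio = original_size / compressed_size = 141680 / 101124.1 = 1.4011

Compression ratio = 1.4011


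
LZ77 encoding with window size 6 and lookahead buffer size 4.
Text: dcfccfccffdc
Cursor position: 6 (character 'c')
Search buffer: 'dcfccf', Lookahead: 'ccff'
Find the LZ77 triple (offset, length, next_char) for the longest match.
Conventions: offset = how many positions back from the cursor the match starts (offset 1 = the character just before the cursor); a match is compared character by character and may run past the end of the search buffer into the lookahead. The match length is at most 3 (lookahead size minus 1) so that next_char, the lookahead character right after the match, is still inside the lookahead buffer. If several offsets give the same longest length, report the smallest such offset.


Try each offset into the search buffer:
  offset=1 (pos 5, char 'f'): match length 0
  offset=2 (pos 4, char 'c'): match length 1
  offset=3 (pos 3, char 'c'): match length 3
  offset=4 (pos 2, char 'f'): match length 0
  offset=5 (pos 1, char 'c'): match length 1
  offset=6 (pos 0, char 'd'): match length 0
Longest match has length 3 at offset 3.
next_char = character at position 6 + 3 = 9 -> 'f'

Best match: offset=3, length=3 (matching 'ccf' starting at position 3)
LZ77 triple: (3, 3, 'f')


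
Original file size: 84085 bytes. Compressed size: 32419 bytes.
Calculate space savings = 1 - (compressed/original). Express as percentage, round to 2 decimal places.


ratio = compressed/original = 32419/84085 = 0.38555
savings = 1 - ratio = 1 - 0.38555 = 0.61445
as a percentage: 0.61445 * 100 = 61.44%

Space savings = 1 - 32419/84085 = 61.44%


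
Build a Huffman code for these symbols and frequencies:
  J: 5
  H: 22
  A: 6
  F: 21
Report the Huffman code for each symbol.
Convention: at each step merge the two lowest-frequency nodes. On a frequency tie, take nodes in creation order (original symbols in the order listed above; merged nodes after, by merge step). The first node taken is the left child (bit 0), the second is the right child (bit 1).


Huffman tree construction:
Step 1: Merge J(5) + A(6) = 11
Step 2: Merge (J+A)(11) + F(21) = 32
Step 3: Merge H(22) + ((J+A)+F)(32) = 54
Read each symbol's code off the tree from the root (left child = 0, right child = 1).

Codes:
  J: 100 (length 3)
  H: 0 (length 1)
  A: 101 (length 3)
  F: 11 (length 2)
Average code length: 97/54 = 1.7963 bits/symbol


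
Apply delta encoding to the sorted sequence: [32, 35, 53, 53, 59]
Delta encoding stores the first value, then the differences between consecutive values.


First value: 32
Deltas:
  35 - 32 = 3
  53 - 35 = 18
  53 - 53 = 0
  59 - 53 = 6


Delta encoded: [32, 3, 18, 0, 6]


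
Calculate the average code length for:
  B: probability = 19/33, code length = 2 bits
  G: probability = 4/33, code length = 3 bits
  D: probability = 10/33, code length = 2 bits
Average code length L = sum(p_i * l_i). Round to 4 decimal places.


Weighted contributions p_i * l_i:
  B: (19/33) * 2 = 38/33
  G: (4/33) * 3 = 12/33
  D: (10/33) * 2 = 20/33
Sum = (38 + 12 + 20)/33 = 70/33

L = 70/33 = 2.1212 bits/symbol


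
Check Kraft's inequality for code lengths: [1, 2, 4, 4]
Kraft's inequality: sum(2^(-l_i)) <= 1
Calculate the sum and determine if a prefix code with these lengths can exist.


Sum = 2^(-1) + 2^(-2) + 2^(-4) + 2^(-4)
    = 0.5 + 0.25 + 0.0625 + 0.0625
    = 14/16 = 0.875
Since 0.875 <= 1, Kraft's inequality IS satisfied.
A prefix code with these lengths CAN exist.

Kraft sum = 0.875. Satisfied.


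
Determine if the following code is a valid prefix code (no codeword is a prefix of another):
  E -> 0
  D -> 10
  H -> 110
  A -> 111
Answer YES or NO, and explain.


Checking each pair (does one codeword prefix another?):
  E='0' vs D='10': no prefix
  E='0' vs H='110': no prefix
  E='0' vs A='111': no prefix
  D='10' vs E='0': no prefix
  D='10' vs H='110': no prefix
  D='10' vs A='111': no prefix
  H='110' vs E='0': no prefix
  H='110' vs D='10': no prefix
  H='110' vs A='111': no prefix
  A='111' vs E='0': no prefix
  A='111' vs D='10': no prefix
  A='111' vs H='110': no prefix
No violation found over all pairs.

YES -- this is a valid prefix code. No codeword is a prefix of any other codeword.


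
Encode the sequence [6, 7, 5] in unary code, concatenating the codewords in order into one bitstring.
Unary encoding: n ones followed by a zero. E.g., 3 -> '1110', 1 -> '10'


Encode each number as n ones followed by a terminating 0:
  6 -> 1111110 (7 bits)
  7 -> 11111110 (8 bits)
  5 -> 111110 (6 bits)
Total length = 7 + 8 + 6 = 21 bits.

Unary([6, 7, 5]) = 111111011111110111110 (21 bits)


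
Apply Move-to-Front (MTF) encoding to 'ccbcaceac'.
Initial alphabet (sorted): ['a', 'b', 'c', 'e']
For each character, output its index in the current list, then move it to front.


MTF encoding:
'c': index 2 in ['a', 'b', 'c', 'e'] -> ['c', 'a', 'b', 'e']
'c': index 0 in ['c', 'a', 'b', 'e'] -> ['c', 'a', 'b', 'e']
'b': index 2 in ['c', 'a', 'b', 'e'] -> ['b', 'c', 'a', 'e']
'c': index 1 in ['b', 'c', 'a', 'e'] -> ['c', 'b', 'a', 'e']
'a': index 2 in ['c', 'b', 'a', 'e'] -> ['a', 'c', 'b', 'e']
'c': index 1 in ['a', 'c', 'b', 'e'] -> ['c', 'a', 'b', 'e']
'e': index 3 in ['c', 'a', 'b', 'e'] -> ['e', 'c', 'a', 'b']
'a': index 2 in ['e', 'c', 'a', 'b'] -> ['a', 'e', 'c', 'b']
'c': index 2 in ['a', 'e', 'c', 'b'] -> ['c', 'a', 'e', 'b']


Output: [2, 0, 2, 1, 2, 1, 3, 2, 2]
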